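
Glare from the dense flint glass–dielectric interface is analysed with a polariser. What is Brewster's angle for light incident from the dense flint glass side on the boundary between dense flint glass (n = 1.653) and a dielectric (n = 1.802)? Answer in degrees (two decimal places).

θ_B ≈ 47.47°

At Brewster's angle the reflected and refracted rays are perpendicular, which with Snell's law gives tan θ_B = n₂/n₁.
Here n₂/n₁ = 1.802/1.653 = 1.0901, and Brewster's law gives tan θ_B = n₂/n₁.
So θ_B = arctan 1.0901 = 47.47°.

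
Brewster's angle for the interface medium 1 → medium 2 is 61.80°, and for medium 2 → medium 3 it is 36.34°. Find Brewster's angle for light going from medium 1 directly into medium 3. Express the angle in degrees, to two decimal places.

n₂/n₁ = tan 61.80° = 1.8650 and n₃/n₂ = tan 36.34° = 0.7356.
n₃/n₁ = 1.3720. Then tan θ_B(1→3) = n₃/n₁, so θ_B(1→3) = arctan(1.3720) = 53.91°.

θ_B ≈ 53.91°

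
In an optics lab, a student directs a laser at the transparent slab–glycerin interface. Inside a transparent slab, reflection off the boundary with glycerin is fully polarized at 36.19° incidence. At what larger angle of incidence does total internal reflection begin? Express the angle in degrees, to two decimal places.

θ_c ≈ 47.02°

n₂/n₁ = tan 36.19° = 0.7316; the critical angle satisfies sin θ_c = n₂/n₁.
θ_c = arcsin(0.7316) = 47.02°.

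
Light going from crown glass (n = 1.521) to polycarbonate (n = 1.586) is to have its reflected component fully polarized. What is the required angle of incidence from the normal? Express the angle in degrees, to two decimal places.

θ_B ≈ 46.20°

At Brewster's angle the reflected and refracted rays are perpendicular, which with Snell's law gives tan θ_B = n₂/n₁.
tan θ_B = n₂/n₁ = 1.586/1.521 = 1.0427. Taking the arctangent, θ_B = 46.20°.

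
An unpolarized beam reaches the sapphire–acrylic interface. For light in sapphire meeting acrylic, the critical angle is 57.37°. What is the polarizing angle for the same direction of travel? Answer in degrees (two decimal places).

sin θ_c = n₂/n₁, so n₂/n₁ = sin 57.37° = 0.8422.
Brewster: tan θ_B = n₂/n₁ = 0.8422.
θ_B = arctan(0.8422) = 40.10°.

θ_B ≈ 40.10°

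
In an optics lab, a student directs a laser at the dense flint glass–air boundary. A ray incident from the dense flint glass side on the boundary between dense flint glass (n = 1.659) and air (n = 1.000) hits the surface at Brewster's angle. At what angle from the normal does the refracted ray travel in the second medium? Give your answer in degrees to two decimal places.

First find Brewster's angle: tan θ_B = 1.000/1.659 = 0.6028, giving θ_B = 31.08°.
At Brewster's angle the reflected and refracted rays are perpendicular, so θ_t = 90° − θ_B = 90° − 31.08° = 58.92°.

θ_t ≈ 58.92°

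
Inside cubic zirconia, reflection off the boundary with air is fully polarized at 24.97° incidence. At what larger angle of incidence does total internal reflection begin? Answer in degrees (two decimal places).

θ_c ≈ 27.75°

tan θ_B = n₂/n₁ = tan 24.97° = 0.4657.
Total internal reflection: sin θ_c = n₂/n₁ = 0.4657.
θ_c = arcsin(0.4657) = 27.75°.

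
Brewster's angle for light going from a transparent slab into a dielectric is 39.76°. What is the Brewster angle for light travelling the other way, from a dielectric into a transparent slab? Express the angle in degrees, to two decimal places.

θ_B' ≈ 50.24°

Reversing the direction swaps n₁ and n₂, so tan θ_B' = 1/tan θ_B and θ_B' = 90° − θ_B.
Hence θ_B' = 90° − 39.76° = 50.24°.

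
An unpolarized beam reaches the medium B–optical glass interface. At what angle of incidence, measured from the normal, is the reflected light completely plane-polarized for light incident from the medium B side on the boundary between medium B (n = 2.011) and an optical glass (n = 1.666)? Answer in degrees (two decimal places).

The reflected p-component vanishes when tan θ_B = n₂/n₁.
Brewster's condition: tan θ_B = n₂/n₁ = 1.666/2.011 = 0.8284.
θ_B = arctan(0.8284) = 39.64°.

θ_B ≈ 39.64°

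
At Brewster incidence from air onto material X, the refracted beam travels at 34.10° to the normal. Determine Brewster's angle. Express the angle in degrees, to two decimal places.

θ_B ≈ 55.90°

Brewster's condition makes the reflected and refracted beams perpendicular: θ_B + θ_t = 90°.
So θ_B = 90° − θ_t = 90° − 34.10° = 55.90°.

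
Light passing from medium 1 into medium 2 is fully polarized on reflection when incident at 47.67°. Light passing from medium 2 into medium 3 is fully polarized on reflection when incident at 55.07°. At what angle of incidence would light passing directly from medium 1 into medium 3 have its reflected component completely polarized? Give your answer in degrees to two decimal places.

n₂/n₁ = tan 47.67° = 1.0978 and n₃/n₂ = tan 55.07° = 1.4319.
n₃/n₁ = 1.5719. Then tan θ_B(1→3) = n₃/n₁, so θ_B(1→3) = arctan(1.5719) = 57.54°.

θ_B ≈ 57.54°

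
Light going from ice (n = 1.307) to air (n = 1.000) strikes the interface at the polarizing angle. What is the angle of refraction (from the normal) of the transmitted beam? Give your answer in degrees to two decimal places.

θ_t ≈ 52.58°

First find Brewster's angle: tan θ_B = 1.000/1.307 = 0.7651, giving θ_B = 37.42°.
At Brewster's angle the reflected and refracted rays are perpendicular, so θ_t = 90° − θ_B = 90° − 37.42° = 52.58°.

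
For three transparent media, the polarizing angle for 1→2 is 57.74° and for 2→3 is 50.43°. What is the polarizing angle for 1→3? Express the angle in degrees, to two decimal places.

θ_B ≈ 62.45°

Each Brewster angle gives a ratio: n₂/n₁ = tan 57.74° = 1.5843, n₃/n₂ = tan 50.43° = 1.2101.
n₃/n₁ = 1.9171. Then tan θ_B(1→3) = n₃/n₁, so θ_B(1→3) = arctan(1.9171) = 62.45°.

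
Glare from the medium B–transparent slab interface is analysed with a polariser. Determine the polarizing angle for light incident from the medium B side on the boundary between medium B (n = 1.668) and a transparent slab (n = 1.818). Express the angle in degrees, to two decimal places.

Here n₂/n₁ = 1.818/1.668 = 1.0899, and Brewster's law gives tan θ_B = n₂/n₁.
So θ_B = arctan 1.0899 = 47.46°.

θ_B ≈ 47.46°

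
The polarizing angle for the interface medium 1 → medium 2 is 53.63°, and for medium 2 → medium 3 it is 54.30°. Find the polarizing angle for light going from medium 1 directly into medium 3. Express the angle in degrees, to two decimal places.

θ_B ≈ 62.11°

Each Brewster angle gives a ratio: n₂/n₁ = tan 53.63° = 1.3579, n₃/n₂ = tan 54.30° = 1.3916.
Multiplying, n₃/n₁ = 1.3579 × 1.3916 = 1.8897, and θ_B(1→3) = arctan 1.8897 = 62.11°.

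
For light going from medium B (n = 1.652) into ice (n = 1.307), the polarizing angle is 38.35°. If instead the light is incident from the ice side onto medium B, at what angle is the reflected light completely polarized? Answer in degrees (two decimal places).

The two Brewster angles are complementary: θ_B' = 90° − θ_B = 90° − 38.35° = 51.65°.

θ_B' ≈ 51.65°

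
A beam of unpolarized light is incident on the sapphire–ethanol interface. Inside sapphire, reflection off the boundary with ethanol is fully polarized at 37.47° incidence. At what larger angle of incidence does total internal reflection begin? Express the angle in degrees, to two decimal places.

tan θ_B = n₂/n₁ = tan 37.47° = 0.7665.
Total internal reflection: sin θ_c = n₂/n₁ = 0.7665.
θ_c = arcsin(0.7665) = 50.04°.

θ_c ≈ 50.04°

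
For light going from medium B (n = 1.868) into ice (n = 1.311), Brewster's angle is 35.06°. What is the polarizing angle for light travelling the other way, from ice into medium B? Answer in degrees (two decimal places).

The two Brewster angles are complementary: θ_B' = 90° − θ_B = 90° − 35.06° = 54.94°.

θ_B' ≈ 54.94°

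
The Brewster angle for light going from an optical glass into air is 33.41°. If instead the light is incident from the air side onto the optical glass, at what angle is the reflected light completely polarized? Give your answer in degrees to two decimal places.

tan θ_B' = n₁/n₂ = 1/tan θ_B, so θ_B' = 90° − θ_B.
θ_B' = 90° − 33.41° = 56.59°.

θ_B' ≈ 56.59°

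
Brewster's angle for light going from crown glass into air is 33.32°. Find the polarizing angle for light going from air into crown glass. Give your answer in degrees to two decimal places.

The two Brewster angles are complementary: θ_B' = 90° − θ_B = 90° − 33.32° = 56.68°.

θ_B' ≈ 56.68°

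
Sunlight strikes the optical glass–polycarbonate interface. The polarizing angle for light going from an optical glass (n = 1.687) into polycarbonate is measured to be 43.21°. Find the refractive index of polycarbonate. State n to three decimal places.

At the polarizing angle, tan θ_B = n₂/n₁ with n₁ on the incident side (an optical glass) and n₂ on the transmitted side (polycarbonate).
n₂ = n₁ tan θ_B = 1.687 × tan 43.21° = 1.585.

n ≈ 1.585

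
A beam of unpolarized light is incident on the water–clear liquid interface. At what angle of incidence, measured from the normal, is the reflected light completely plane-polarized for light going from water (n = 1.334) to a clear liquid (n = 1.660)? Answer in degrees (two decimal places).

tan θ_B = n₂/n₁ = 1.660/1.334 = 1.2444. Taking the arctangent, θ_B = 51.21°.

θ_B ≈ 51.21°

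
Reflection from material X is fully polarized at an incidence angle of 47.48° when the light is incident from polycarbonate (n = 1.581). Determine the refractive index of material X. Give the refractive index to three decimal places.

Brewster's law: tan θ_B = n₂/n₁ (light incident in polycarbonate, refracted into material X).
n₂ = n₁ tan θ_B = 1.581 × tan 47.48° = 1.724.

n ≈ 1.724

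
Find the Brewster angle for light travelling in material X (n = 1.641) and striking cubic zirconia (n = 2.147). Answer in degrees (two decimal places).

At Brewster's angle the reflected and refracted rays are perpendicular, which with Snell's law gives tan θ_B = n₂/n₁.
tan θ_B = n₂/n₁ = 2.147/1.641 = 1.3083.
θ_B = arctan(1.3083) = 52.61°.

θ_B ≈ 52.61°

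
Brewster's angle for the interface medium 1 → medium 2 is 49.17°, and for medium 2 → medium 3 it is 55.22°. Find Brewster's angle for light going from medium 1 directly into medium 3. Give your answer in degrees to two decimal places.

tan θ_B(1→2) = n₂/n₁ = tan 49.17° = 1.1573.
tan θ_B(2→3) = n₃/n₂ = tan 55.22° = 1.4399.
Multiplying, n₃/n₁ = 1.1573 × 1.4399 = 1.6664, and θ_B(1→3) = arctan 1.6664 = 59.03°.

θ_B ≈ 59.03°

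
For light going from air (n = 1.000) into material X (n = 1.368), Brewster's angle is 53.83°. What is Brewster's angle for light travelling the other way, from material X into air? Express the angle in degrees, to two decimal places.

The two Brewster angles are complementary: θ_B' = 90° − θ_B = 90° − 53.83° = 36.17°.

θ_B' ≈ 36.17°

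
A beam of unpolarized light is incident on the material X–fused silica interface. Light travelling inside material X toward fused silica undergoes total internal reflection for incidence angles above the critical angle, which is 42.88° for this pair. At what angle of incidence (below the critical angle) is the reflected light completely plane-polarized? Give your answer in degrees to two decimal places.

θ_B ≈ 34.23°

n₂/n₁ = sin θ_c = sin 42.88° = 0.6805.
tan θ_B equals the same ratio, so θ_B = arctan(0.6805) = 34.23°.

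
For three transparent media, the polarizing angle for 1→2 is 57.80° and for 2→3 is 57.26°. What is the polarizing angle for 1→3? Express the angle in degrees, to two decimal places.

n₂/n₁ = tan 57.80° = 1.5880 and n₃/n₂ = tan 57.26° = 1.5553.
Multiplying, n₃/n₁ = 1.5880 × 1.5553 = 2.4697, and θ_B(1→3) = arctan 2.4697 = 67.96°.

θ_B ≈ 67.96°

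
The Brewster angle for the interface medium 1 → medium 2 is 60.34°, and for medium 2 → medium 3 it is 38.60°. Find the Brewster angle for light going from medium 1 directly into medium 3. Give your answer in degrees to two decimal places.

Each Brewster angle gives a ratio: n₂/n₁ = tan 60.34° = 1.7560, n₃/n₂ = tan 38.60° = 0.7983.
n₃/n₁ = 1.4018. Then tan θ_B(1→3) = n₃/n₁, so θ_B(1→3) = arctan(1.4018) = 54.50°.

θ_B ≈ 54.50°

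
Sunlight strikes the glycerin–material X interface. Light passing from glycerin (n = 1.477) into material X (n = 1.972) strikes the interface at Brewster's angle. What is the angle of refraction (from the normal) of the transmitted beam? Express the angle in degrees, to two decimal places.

θ_t ≈ 36.83°

θ_B = arctan(n₂/n₁) = arctan(1.972/1.477) = 53.17°.
The refracted ray is perpendicular to the reflected ray, so θ_t = 90° − θ_B = 36.83°.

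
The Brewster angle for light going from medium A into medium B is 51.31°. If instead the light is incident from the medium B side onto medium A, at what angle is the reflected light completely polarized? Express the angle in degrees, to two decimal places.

θ_B' ≈ 38.69°

tan θ_B' = n₁/n₂ = 1/tan θ_B, so θ_B' = 90° − θ_B.
θ_B' = 90° − 51.31° = 38.69°.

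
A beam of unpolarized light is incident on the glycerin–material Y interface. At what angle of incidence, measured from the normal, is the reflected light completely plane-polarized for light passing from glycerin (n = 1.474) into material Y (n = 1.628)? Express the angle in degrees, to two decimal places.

The reflected p-component vanishes when tan θ_B = n₂/n₁.
Here n₂/n₁ = 1.628/1.474 = 1.1045, and Brewster's law gives tan θ_B = n₂/n₁.
θ_B = arctan(1.1045) = 47.84°.

θ_B ≈ 47.84°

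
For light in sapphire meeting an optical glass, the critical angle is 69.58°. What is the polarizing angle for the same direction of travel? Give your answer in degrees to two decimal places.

At the critical angle sin θ_c = n₂/n₁, giving n₂/n₁ = sin 69.58° = 0.9372.
Then tan θ_B = n₂/n₁ = 0.9372, so θ_B = arctan 0.9372 = 43.14°.

θ_B ≈ 43.14°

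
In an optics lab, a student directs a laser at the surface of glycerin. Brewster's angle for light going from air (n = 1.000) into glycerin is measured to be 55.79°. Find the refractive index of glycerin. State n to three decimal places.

n ≈ 1.471

Full polarization of the reflected beam means tan θ_B = n₂/n₁, where n₁ is the incident medium (air).
n₂ = n₁ tan θ_B = 1.000 × tan 55.79° = 1.471.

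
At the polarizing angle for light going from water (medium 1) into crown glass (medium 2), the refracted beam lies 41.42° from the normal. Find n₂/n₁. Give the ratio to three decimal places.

n₂/n₁ ≈ 1.133

θ_B + θ_t = 90°, so θ_B = 90° − 41.42° = 48.58°.
tan θ_B = n₂/n₁, so n₂/n₁ = tan 48.58° = 1.133.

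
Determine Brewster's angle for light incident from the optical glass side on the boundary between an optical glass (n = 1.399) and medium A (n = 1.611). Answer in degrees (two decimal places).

At Brewster's angle the reflected and refracted rays are perpendicular, which with Snell's law gives tan θ_B = n₂/n₁.
Here n₂/n₁ = 1.611/1.399 = 1.1515, and Brewster's law gives tan θ_B = n₂/n₁.
So θ_B = arctan 1.1515 = 49.03°.

θ_B ≈ 49.03°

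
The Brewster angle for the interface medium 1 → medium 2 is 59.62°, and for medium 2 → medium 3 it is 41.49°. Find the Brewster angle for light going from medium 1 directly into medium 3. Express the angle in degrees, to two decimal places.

θ_B ≈ 56.46°

Each Brewster angle gives a ratio: n₂/n₁ = tan 59.62° = 1.7058, n₃/n₂ = tan 41.49° = 0.8844.
n₃/n₁ = 1.5087. Then tan θ_B(1→3) = n₃/n₁, so θ_B(1→3) = arctan(1.5087) = 56.46°.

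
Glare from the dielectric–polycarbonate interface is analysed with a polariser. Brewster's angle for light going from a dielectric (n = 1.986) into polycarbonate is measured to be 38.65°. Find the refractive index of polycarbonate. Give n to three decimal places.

At Brewster's angle, tan θ_B = n₂/n₁ with n₁ on the incident side (a dielectric) and n₂ on the transmitted side (polycarbonate).
n₂ = n₁ tan θ_B = 1.986 × tan 38.65° = 1.588.

n ≈ 1.588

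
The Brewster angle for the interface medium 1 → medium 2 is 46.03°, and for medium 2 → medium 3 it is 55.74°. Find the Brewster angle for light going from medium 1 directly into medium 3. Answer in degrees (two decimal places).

n₂/n₁ = tan 46.03° = 1.0366 and n₃/n₂ = tan 55.74° = 1.4681.
So n₃/n₁ = (n₂/n₁)(n₃/n₂) = 1.0366 × 1.4681 = 1.5219.
θ_B(1→3) = arctan(1.5219) = 56.69°.

θ_B ≈ 56.69°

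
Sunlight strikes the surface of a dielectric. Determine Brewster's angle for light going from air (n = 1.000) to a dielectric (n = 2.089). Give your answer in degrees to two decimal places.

Brewster's condition: tan θ_B = n₂/n₁ = 2.089/1.000 = 2.0890.
So θ_B = arctan 2.0890 = 64.42°.

θ_B ≈ 64.42°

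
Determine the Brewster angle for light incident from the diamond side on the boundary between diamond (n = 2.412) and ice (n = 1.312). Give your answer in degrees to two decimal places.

θ_B ≈ 28.54°

Here n₂/n₁ = 1.312/2.412 = 0.5439, and Brewster's law gives tan θ_B = n₂/n₁.
So θ_B = arctan 0.5439 = 28.54°.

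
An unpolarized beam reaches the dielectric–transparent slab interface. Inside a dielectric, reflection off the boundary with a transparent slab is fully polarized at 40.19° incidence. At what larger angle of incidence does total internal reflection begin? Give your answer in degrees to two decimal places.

θ_c ≈ 57.65°

From Brewster, n₂/n₁ = tan θ_B = tan 40.19° = 0.8448.
Then sin θ_c = n₂/n₁ = 0.8448, so θ_c = arcsin 0.8448 = 57.65°.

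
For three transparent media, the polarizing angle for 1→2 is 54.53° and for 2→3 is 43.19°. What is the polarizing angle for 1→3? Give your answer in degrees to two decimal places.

θ_B ≈ 52.80°

Each Brewster angle gives a ratio: n₂/n₁ = tan 54.53° = 1.4035, n₃/n₂ = tan 43.19° = 0.9387.
n₃/n₁ = 1.3175. Then tan θ_B(1→3) = n₃/n₁, so θ_B(1→3) = arctan(1.3175) = 52.80°.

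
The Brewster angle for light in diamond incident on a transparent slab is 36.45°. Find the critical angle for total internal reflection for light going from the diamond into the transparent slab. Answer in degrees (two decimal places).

tan θ_B = n₂/n₁ = tan 36.45° = 0.7386.
Total internal reflection: sin θ_c = n₂/n₁ = 0.7386.
θ_c = arcsin(0.7386) = 47.61°.

θ_c ≈ 47.61°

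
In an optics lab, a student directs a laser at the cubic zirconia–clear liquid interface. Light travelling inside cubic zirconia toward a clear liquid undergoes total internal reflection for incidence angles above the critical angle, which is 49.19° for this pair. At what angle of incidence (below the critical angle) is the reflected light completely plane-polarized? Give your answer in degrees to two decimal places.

At the critical angle sin θ_c = n₂/n₁, giving n₂/n₁ = sin 49.19° = 0.7569.
Then tan θ_B = n₂/n₁ = 0.7569, so θ_B = arctan 0.7569 = 37.12°.

θ_B ≈ 37.12°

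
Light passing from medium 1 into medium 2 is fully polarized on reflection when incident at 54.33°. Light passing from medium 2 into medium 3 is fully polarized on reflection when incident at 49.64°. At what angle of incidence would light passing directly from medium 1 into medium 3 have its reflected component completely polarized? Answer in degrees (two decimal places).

tan θ_B(1→2) = n₂/n₁ = tan 54.33° = 1.3932.
tan θ_B(2→3) = n₃/n₂ = tan 49.64° = 1.1767.
Multiplying, n₃/n₁ = 1.3932 × 1.1767 = 1.6393, and θ_B(1→3) = arctan 1.6393 = 58.62°.

θ_B ≈ 58.62°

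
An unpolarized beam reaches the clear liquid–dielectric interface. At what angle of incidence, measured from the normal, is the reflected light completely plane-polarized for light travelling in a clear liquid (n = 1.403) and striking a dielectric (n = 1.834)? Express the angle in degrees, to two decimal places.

θ_B ≈ 52.58°

The reflected p-component vanishes when tan θ_B = n₂/n₁.
Brewster's condition: tan θ_B = n₂/n₁ = 1.834/1.403 = 1.3072. Taking the arctangent, θ_B = 52.58°.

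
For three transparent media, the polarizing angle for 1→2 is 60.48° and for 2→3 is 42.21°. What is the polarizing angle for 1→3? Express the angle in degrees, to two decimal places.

θ_B ≈ 58.03°

tan θ_B(1→2) = n₂/n₁ = tan 60.48° = 1.7661.
tan θ_B(2→3) = n₃/n₂ = tan 42.21° = 0.9071.
So n₃/n₁ = (n₂/n₁)(n₃/n₂) = 1.7661 × 0.9071 = 1.6019.
θ_B(1→3) = arctan(1.6019) = 58.03°.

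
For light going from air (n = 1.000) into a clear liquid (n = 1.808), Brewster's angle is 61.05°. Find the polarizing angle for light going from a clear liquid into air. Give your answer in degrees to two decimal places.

The two Brewster angles are complementary: θ_B' = 90° − θ_B = 90° − 61.05° = 28.95°.

θ_B' ≈ 28.95°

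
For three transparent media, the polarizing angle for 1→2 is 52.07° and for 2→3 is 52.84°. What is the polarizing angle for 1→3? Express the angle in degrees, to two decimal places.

tan θ_B(1→2) = n₂/n₁ = tan 52.07° = 1.2832.
tan θ_B(2→3) = n₃/n₂ = tan 52.84° = 1.3194.
n₃/n₁ = 1.6930. Then tan θ_B(1→3) = n₃/n₁, so θ_B(1→3) = arctan(1.6930) = 59.43°.

θ_B ≈ 59.43°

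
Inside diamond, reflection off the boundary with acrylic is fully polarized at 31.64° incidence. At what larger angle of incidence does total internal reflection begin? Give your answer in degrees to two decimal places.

n₂/n₁ = tan 31.64° = 0.6162; the critical angle satisfies sin θ_c = n₂/n₁.
θ_c = arcsin(0.6162) = 38.04°.

θ_c ≈ 38.04°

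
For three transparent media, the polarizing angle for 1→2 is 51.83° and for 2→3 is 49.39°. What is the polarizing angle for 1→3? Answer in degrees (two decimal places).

Each Brewster angle gives a ratio: n₂/n₁ = tan 51.83° = 1.2721, n₃/n₂ = tan 49.39° = 1.1663.
n₃/n₁ = 1.4837. Then tan θ_B(1→3) = n₃/n₁, so θ_B(1→3) = arctan(1.4837) = 56.02°.

θ_B ≈ 56.02°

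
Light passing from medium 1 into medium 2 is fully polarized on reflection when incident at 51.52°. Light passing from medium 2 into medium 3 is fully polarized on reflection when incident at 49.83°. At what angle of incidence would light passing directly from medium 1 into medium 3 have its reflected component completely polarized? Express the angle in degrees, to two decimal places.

θ_B ≈ 56.14°

Each Brewster angle gives a ratio: n₂/n₁ = tan 51.52° = 1.2581, n₃/n₂ = tan 49.83° = 1.1846.
n₃/n₁ = 1.4903. Then tan θ_B(1→3) = n₃/n₁, so θ_B(1→3) = arctan(1.4903) = 56.14°.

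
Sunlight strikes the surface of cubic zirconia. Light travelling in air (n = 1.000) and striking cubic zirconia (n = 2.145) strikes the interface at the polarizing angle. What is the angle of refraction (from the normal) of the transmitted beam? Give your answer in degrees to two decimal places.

First find Brewster's angle: tan θ_B = 2.145/1.000 = 2.1450, giving θ_B = 65.01°.
The refracted ray is perpendicular to the reflected ray, so θ_t = 90° − θ_B = 24.99°.

θ_t ≈ 24.99°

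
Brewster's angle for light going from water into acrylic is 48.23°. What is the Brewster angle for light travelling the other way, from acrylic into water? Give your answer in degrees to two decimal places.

The two Brewster angles are complementary: θ_B' = 90° − θ_B = 90° − 48.23° = 41.77°.

θ_B' ≈ 41.77°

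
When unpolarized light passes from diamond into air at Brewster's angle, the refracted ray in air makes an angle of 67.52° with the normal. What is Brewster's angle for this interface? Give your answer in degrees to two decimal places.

θ_B ≈ 22.48°

Since the reflected and refracted rays are at right angles at the polarizing angle, θ_B + θ_t = 90°.
So θ_B = 90° − θ_t = 90° − 67.52° = 22.48°.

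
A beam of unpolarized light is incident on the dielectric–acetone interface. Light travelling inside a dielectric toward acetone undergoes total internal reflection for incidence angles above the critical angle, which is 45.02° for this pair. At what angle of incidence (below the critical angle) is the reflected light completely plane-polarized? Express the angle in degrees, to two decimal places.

θ_B ≈ 35.27°

sin θ_c = n₂/n₁, so n₂/n₁ = sin 45.02° = 0.7074.
Brewster: tan θ_B = n₂/n₁ = 0.7074.
θ_B = arctan(0.7074) = 35.27°.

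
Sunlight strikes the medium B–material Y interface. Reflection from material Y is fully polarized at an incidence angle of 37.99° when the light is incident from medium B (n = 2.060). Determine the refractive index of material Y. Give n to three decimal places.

At Brewster's angle, tan θ_B = n₂/n₁ with n₁ on the incident side (medium B) and n₂ on the transmitted side (material Y).
n₂ = n₁ tan θ_B = 2.060 × tan 37.99° = 1.609.

n ≈ 1.609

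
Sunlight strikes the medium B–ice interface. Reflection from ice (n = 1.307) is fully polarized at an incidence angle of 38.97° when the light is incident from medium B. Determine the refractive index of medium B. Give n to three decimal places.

Full polarization of the reflected beam means tan θ_B = n₂/n₁, where n₁ is the incident medium (medium B).
n₁ = n₂ / tan θ_B = 1.307 / tan 38.97° = 1.616.

n ≈ 1.616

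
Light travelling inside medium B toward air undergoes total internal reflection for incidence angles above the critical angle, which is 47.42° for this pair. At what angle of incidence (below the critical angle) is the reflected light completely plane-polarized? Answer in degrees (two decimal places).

n₂/n₁ = sin θ_c = sin 47.42° = 0.7363.
tan θ_B equals the same ratio, so θ_B = arctan(0.7363) = 36.37°.

θ_B ≈ 36.37°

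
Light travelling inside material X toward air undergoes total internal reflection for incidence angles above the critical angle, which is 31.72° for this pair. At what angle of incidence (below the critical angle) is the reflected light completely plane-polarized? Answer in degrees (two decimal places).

At the critical angle sin θ_c = n₂/n₁, giving n₂/n₁ = sin 31.72° = 0.5258.
Then tan θ_B = n₂/n₁ = 0.5258, so θ_B = arctan 0.5258 = 27.73°.

θ_B ≈ 27.73°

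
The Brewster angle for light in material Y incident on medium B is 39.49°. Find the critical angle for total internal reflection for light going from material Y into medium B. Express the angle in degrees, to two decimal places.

n₂/n₁ = tan 39.49° = 0.8240; the critical angle satisfies sin θ_c = n₂/n₁.
θ_c = arcsin(0.8240) = 55.49°.

θ_c ≈ 55.49°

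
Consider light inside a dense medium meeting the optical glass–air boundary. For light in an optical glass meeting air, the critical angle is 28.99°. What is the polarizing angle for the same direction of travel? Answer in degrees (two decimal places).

θ_B ≈ 25.86°

n₂/n₁ = sin θ_c = sin 28.99° = 0.4847.
tan θ_B equals the same ratio, so θ_B = arctan(0.4847) = 25.86°.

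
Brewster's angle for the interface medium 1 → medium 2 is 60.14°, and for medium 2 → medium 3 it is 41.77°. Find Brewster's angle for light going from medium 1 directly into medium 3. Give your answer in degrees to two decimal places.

θ_B ≈ 57.27°

Each Brewster angle gives a ratio: n₂/n₁ = tan 60.14° = 1.7419, n₃/n₂ = tan 41.77° = 0.8932.
So n₃/n₁ = (n₂/n₁)(n₃/n₂) = 1.7419 × 0.8932 = 1.5558.
θ_B(1→3) = arctan(1.5558) = 57.27°.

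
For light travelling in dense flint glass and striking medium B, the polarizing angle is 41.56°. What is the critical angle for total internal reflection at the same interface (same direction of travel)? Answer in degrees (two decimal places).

tan θ_B = n₂/n₁ = tan 41.56° = 0.8866.
Total internal reflection: sin θ_c = n₂/n₁ = 0.8866.
θ_c = arcsin(0.8866) = 62.45°.

θ_c ≈ 62.45°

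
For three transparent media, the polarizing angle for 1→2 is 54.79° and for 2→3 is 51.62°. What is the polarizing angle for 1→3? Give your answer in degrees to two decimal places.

θ_B ≈ 60.80°

Each Brewster angle gives a ratio: n₂/n₁ = tan 54.79° = 1.4171, n₃/n₂ = tan 51.62° = 1.2626.
n₃/n₁ = 1.7892. Then tan θ_B(1→3) = n₃/n₁, so θ_B(1→3) = arctan(1.7892) = 60.80°.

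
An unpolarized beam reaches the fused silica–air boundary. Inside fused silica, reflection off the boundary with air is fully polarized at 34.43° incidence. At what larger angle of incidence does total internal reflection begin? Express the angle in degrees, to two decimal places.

θ_c ≈ 43.27°

From Brewster, n₂/n₁ = tan θ_B = tan 34.43° = 0.6855.
Then sin θ_c = n₂/n₁ = 0.6855, so θ_c = arcsin 0.6855 = 43.27°.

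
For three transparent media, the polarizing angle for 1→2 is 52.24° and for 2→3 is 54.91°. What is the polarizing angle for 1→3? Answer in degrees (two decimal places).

θ_B ≈ 61.45°

n₂/n₁ = tan 52.24° = 1.2911 and n₃/n₂ = tan 54.91° = 1.4234.
n₃/n₁ = 1.8377. Then tan θ_B(1→3) = n₃/n₁, so θ_B(1→3) = arctan(1.8377) = 61.45°.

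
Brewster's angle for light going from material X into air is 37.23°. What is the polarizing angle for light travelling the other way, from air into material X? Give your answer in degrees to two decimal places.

The two Brewster angles are complementary: θ_B' = 90° − θ_B = 90° − 37.23° = 52.77°.

θ_B' ≈ 52.77°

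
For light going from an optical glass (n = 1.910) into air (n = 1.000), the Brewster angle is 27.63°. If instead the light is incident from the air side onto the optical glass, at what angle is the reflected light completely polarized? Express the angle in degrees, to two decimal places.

tan θ_B' = n₁/n₂ = 1/tan θ_B, so θ_B' = 90° − θ_B.
θ_B' = 90° − 27.63° = 62.37°.

θ_B' ≈ 62.37°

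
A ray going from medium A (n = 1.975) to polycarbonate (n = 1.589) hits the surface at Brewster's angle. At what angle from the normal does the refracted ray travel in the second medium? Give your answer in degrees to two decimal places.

tan θ_B = n₂/n₁ = 1.589/1.975 = 0.8046, so θ_B = 38.82°.
Since θ_B + θ_t = 90° at Brewster incidence, θ_t = 90° − 38.82° = 51.18°.

θ_t ≈ 51.18°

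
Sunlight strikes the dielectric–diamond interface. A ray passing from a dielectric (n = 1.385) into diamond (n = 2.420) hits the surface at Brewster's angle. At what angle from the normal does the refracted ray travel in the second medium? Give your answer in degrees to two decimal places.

θ_t ≈ 29.78°

First find Brewster's angle: tan θ_B = 2.420/1.385 = 1.7473, giving θ_B = 60.22°.
Since θ_B + θ_t = 90° at Brewster incidence, θ_t = 90° − 60.22° = 29.78°.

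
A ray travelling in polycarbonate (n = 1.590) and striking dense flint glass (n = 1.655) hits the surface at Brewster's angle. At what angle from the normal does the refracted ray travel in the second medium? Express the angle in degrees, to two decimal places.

θ_B = arctan(n₂/n₁) = arctan(1.655/1.590) = 46.15°.
The refracted ray is perpendicular to the reflected ray, so θ_t = 90° − θ_B = 43.85°.

θ_t ≈ 43.85°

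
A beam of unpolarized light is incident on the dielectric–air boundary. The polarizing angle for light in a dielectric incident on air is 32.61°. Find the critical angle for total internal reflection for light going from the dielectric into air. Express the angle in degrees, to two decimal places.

From Brewster, n₂/n₁ = tan θ_B = tan 32.61° = 0.6398.
Then sin θ_c = n₂/n₁ = 0.6398, so θ_c = arcsin 0.6398 = 39.77°.

θ_c ≈ 39.77°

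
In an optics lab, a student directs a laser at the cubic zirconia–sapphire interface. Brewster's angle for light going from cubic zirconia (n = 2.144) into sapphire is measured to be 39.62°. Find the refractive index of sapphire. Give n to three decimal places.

n ≈ 1.775

Brewster's law: tan θ_B = n₂/n₁ (light incident in cubic zirconia, refracted into sapphire).
n₂ = n₁ tan θ_B = 2.144 × tan 39.62° = 1.775.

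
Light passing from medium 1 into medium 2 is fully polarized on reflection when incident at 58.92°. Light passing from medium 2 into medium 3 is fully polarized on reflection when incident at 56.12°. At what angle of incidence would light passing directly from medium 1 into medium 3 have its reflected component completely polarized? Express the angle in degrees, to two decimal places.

θ_B ≈ 67.97°

n₂/n₁ = tan 58.92° = 1.6590 and n₃/n₂ = tan 56.12° = 1.4893.
So n₃/n₁ = (n₂/n₁)(n₃/n₂) = 1.6590 × 1.4893 = 2.4708.
θ_B(1→3) = arctan(2.4708) = 67.97°.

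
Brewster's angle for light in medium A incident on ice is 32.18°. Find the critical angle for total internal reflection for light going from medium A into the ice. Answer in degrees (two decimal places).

tan θ_B = n₂/n₁ = tan 32.18° = 0.6292.
Total internal reflection: sin θ_c = n₂/n₁ = 0.6292.
θ_c = arcsin(0.6292) = 38.99°.

θ_c ≈ 38.99°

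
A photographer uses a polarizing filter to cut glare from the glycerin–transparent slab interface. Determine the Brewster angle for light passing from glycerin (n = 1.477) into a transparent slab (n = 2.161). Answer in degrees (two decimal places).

θ_B ≈ 55.65°

The reflected p-component vanishes when tan θ_B = n₂/n₁.
Brewster's condition: tan θ_B = n₂/n₁ = 2.161/1.477 = 1.4631. Taking the arctangent, θ_B = 55.65°.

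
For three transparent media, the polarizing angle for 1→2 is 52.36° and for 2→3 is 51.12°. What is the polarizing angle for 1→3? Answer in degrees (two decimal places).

θ_B ≈ 58.12°

tan θ_B(1→2) = n₂/n₁ = tan 52.36° = 1.2967.
tan θ_B(2→3) = n₃/n₂ = tan 51.12° = 1.2402.
n₃/n₁ = 1.6081. Then tan θ_B(1→3) = n₃/n₁, so θ_B(1→3) = arctan(1.6081) = 58.12°.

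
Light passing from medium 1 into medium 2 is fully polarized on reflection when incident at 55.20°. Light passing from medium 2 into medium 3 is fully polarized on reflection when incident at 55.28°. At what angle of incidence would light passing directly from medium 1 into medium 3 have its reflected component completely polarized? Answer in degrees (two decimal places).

tan θ_B(1→2) = n₂/n₁ = tan 55.20° = 1.4388.
tan θ_B(2→3) = n₃/n₂ = tan 55.28° = 1.4431.
Multiplying, n₃/n₁ = 1.4388 × 1.4431 = 2.0764, and θ_B(1→3) = arctan 2.0764 = 64.28°.

θ_B ≈ 64.28°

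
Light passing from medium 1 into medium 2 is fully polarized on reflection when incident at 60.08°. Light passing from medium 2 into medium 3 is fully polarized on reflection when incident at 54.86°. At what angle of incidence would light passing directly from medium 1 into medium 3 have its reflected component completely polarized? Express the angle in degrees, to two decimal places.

n₂/n₁ = tan 60.08° = 1.7376 and n₃/n₂ = tan 54.86° = 1.4207.
Multiplying, n₃/n₁ = 1.7376 × 1.4207 = 2.4688, and θ_B(1→3) = arctan 2.4688 = 67.95°.

θ_B ≈ 67.95°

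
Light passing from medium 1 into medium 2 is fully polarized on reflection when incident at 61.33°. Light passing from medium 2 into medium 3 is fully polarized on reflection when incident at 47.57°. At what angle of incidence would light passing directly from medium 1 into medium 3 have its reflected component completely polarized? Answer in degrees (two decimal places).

θ_B ≈ 63.44°

tan θ_B(1→2) = n₂/n₁ = tan 61.33° = 1.8288.
tan θ_B(2→3) = n₃/n₂ = tan 47.57° = 1.0940.
So n₃/n₁ = (n₂/n₁)(n₃/n₂) = 1.8288 × 1.0940 = 2.0007.
θ_B(1→3) = arctan(2.0007) = 63.44°.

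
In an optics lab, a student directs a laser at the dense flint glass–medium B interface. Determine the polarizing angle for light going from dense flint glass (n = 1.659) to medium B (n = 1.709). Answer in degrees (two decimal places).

θ_B ≈ 45.85°

tan θ_B = n₂/n₁ = 1.709/1.659 = 1.0301.
θ_B = arctan(1.0301) = 45.85°.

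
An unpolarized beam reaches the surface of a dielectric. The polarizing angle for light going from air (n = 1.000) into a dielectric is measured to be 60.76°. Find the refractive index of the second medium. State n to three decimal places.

Full polarization of the reflected beam means tan θ_B = n₂/n₁, where n₁ is the incident medium (air).
n₂ = n₁ tan θ_B = 1.000 × tan 60.76° = 1.786.

n ≈ 1.786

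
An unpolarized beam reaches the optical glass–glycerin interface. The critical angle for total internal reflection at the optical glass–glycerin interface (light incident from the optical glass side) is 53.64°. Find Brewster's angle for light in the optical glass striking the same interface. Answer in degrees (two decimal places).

At the critical angle sin θ_c = n₂/n₁, giving n₂/n₁ = sin 53.64° = 0.8053.
Then tan θ_B = n₂/n₁ = 0.8053, so θ_B = arctan 0.8053 = 38.84°.

θ_B ≈ 38.84°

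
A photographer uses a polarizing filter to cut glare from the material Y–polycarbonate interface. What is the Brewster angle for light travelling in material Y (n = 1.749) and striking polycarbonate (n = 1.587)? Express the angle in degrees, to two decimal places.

θ_B ≈ 42.22°

tan θ_B = n₂/n₁ = 1.587/1.749 = 0.9074.
θ_B = arctan(0.9074) = 42.22°.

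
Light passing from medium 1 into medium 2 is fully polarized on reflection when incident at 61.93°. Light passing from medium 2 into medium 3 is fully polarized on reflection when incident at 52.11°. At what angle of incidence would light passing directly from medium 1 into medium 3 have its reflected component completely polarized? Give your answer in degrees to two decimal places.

tan θ_B(1→2) = n₂/n₁ = tan 61.93° = 1.8752.
tan θ_B(2→3) = n₃/n₂ = tan 52.11° = 1.2850.
So n₃/n₁ = (n₂/n₁)(n₃/n₂) = 1.8752 × 1.2850 = 2.4097.
θ_B(1→3) = arctan(2.4097) = 67.46°.

θ_B ≈ 67.46°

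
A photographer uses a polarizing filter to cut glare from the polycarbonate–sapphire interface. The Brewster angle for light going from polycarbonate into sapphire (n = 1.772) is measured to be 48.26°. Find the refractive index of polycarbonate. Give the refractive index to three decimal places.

n ≈ 1.581

At the Brewster angle, tan θ_B = n₂/n₁ with n₁ on the incident side (polycarbonate) and n₂ on the transmitted side (sapphire).
n₁ = n₂ / tan θ_B = 1.772 / tan 48.26° = 1.581.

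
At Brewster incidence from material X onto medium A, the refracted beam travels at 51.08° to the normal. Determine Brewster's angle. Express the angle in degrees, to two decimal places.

θ_B ≈ 38.92°

At Brewster's angle the reflected and refracted rays are perpendicular, so θ_B + θ_t = 90°.
θ_B = 90° − 51.08° = 38.92°.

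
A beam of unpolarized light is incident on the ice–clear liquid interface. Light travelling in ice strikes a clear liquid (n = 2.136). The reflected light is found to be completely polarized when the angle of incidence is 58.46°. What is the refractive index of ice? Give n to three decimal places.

n ≈ 1.311

At the Brewster angle, tan θ_B = n₂/n₁ with n₁ on the incident side (ice) and n₂ on the transmitted side (a clear liquid).
n₁ = n₂ / tan θ_B = 2.136 / tan 58.46° = 1.311.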